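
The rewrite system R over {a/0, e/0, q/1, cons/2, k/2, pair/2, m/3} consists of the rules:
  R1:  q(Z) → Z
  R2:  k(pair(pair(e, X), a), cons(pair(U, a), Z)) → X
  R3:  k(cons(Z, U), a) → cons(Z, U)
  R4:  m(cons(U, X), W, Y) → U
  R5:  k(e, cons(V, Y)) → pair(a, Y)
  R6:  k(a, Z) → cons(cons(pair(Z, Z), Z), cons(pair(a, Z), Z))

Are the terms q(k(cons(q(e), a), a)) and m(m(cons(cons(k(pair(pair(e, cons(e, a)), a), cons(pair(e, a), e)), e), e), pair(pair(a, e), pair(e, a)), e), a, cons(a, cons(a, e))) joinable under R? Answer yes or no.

Reduce t₁ = q(k(cons(q(e), a), a)):
1. q(k(cons(q(e), a), a))  →  k(cons(q(e), a), a)   [R1 at ε]
2. k(cons(q(e), a), a)  →  cons(q(e), a)   [R3 at ε]
3. cons(q(e), a)  →  cons(e, a)   [R1 at 1]

Reduce t₂ = m(m(cons(cons(k(pair(pair(e, cons(e, a)), a), cons(pair(e, a), e)), e), e), pair(pair(a, e), pair(e, a)), e), a, cons(a, cons(a, e))):
1. m(m(cons(cons(k(pair(pair(e, cons(e, a)), a), cons(pair(e, a), e)), e), e), pair(pair(a, e), pair(e, a)), e), a, cons(a, cons(a, e)))  →  m(cons(k(pair(pair(e, cons(e, a)), a), cons(pair(e, a), e)), e), a, cons(a, cons(a, e)))   [R4 at 1]
2. m(cons(k(pair(pair(e, cons(e, a)), a), cons(pair(e, a), e)), e), a, cons(a, cons(a, e)))  →  k(pair(pair(e, cons(e, a)), a), cons(pair(e, a), e))   [R4 at ε]
3. k(pair(pair(e, cons(e, a)), a), cons(pair(e, a), e))  →  cons(e, a)   [R2 at ε]

yes — NF(t₁) = cons(e, a), NF(t₂) = cons(e, a)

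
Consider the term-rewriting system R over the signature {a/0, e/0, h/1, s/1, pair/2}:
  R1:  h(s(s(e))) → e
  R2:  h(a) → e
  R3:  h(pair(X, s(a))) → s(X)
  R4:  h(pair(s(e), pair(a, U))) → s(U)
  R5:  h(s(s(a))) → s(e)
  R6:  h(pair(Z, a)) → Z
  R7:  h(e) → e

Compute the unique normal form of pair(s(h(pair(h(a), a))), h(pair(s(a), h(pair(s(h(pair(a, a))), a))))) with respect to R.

1. pair(s(h(pair(h(a), a))), h(pair(s(a), h(pair(s(h(pair(a, a))), a)))))  →  pair(s(h(a)), h(pair(s(a), h(pair(s(h(pair(a, a))), a)))))   [R6 at 1.1]
2. pair(s(h(a)), h(pair(s(a), h(pair(s(h(pair(a, a))), a)))))  →  pair(s(e), h(pair(s(a), h(pair(s(h(pair(a, a))), a)))))   [R2 at 1.1]
3. pair(s(e), h(pair(s(a), h(pair(s(h(pair(a, a))), a)))))  →  pair(s(e), h(pair(s(a), s(h(pair(a, a))))))   [R6 at 2.1.2]
4. pair(s(e), h(pair(s(a), s(h(pair(a, a))))))  →  pair(s(e), h(pair(s(a), s(a))))   [R6 at 2.1.2.1]
5. pair(s(e), h(pair(s(a), s(a))))  →  pair(s(e), s(s(a)))   [R3 at 2]

pair(s(e), s(s(a)))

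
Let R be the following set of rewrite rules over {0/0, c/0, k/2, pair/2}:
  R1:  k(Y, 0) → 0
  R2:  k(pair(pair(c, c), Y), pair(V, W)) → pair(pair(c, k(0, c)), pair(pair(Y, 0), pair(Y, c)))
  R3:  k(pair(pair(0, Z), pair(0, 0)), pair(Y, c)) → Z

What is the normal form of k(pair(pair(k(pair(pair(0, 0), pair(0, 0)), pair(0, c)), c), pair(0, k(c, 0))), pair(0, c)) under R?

1. k(pair(pair(k(pair(pair(0, 0), pair(0, 0)), pair(0, c)), c), pair(0, k(c, 0))), pair(0, c))  →  k(pair(pair(0, c), pair(0, k(c, 0))), pair(0, c))   [R3 at 1.1.1]
2. k(pair(pair(0, c), pair(0, k(c, 0))), pair(0, c))  →  k(pair(pair(0, c), pair(0, 0)), pair(0, c))   [R1 at 1.2.2]
3. k(pair(pair(0, c), pair(0, 0)), pair(0, c))  →  c   [R3 at ε]

c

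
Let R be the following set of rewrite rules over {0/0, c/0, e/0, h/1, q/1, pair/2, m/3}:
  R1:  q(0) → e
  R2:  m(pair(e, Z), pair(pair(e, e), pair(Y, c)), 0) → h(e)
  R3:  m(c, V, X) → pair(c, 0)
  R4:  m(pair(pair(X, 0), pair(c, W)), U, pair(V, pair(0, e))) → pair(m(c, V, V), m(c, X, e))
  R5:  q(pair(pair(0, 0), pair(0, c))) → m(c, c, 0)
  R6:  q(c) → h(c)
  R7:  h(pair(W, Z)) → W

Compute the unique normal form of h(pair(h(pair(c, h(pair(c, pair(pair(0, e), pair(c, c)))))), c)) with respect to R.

1. h(pair(h(pair(c, h(pair(c, pair(pair(0, e), pair(c, c)))))), c))  →  h(pair(c, h(pair(c, pair(pair(0, e), pair(c, c))))))   [R7 at ε]
2. h(pair(c, h(pair(c, pair(pair(0, e), pair(c, c))))))  →  c   [R7 at ε]

c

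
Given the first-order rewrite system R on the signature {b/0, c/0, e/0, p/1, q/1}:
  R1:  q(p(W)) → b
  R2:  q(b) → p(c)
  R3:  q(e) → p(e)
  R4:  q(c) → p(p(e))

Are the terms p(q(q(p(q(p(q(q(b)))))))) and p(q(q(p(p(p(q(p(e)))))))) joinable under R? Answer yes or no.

Reduce t₁ = p(q(q(p(q(p(q(q(b)))))))):
1. p(q(q(p(q(p(q(q(b))))))))  →  p(q(b))   [R1 at 1.1]
2. p(q(b))  →  p(p(c))   [R2 at 1]

Reduce t₂ = p(q(q(p(p(p(q(p(e)))))))):
1. p(q(q(p(p(p(q(p(e))))))))  →  p(q(b))   [R1 at 1.1]
2. p(q(b))  →  p(p(c))   [R2 at 1]

yes — NF(t₁) = p(p(c)), NF(t₂) = p(p(c))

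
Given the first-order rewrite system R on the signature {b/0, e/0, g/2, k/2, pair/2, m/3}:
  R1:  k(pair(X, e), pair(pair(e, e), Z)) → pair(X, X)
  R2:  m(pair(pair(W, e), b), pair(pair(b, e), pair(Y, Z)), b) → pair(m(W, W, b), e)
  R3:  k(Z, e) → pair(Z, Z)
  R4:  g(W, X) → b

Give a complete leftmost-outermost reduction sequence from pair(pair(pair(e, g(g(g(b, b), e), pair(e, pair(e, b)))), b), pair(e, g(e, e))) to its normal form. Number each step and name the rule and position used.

1. pair(pair(pair(e, g(g(g(b, b), e), pair(e, pair(e, b)))), b), pair(e, g(e, e)))  →  pair(pair(pair(e, b), b), pair(e, g(e, e)))   [R4 at 1.1.2]
2. pair(pair(pair(e, b), b), pair(e, g(e, e)))  →  pair(pair(pair(e, b), b), pair(e, b))   [R4 at 2.2]

pair(pair(pair(e, b), b), pair(e, b))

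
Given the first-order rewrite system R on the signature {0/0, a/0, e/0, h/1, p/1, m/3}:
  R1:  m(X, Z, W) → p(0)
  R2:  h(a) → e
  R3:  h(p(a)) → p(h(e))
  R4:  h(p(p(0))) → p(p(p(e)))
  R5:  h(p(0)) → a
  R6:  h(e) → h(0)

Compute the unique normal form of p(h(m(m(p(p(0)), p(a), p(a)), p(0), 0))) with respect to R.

p(a)

1. p(h(m(m(p(p(0)), p(a), p(a)), p(0), 0)))  →  p(h(p(0)))   [R1 at 1.1]
2. p(h(p(0)))  →  p(a)   [R5 at 1]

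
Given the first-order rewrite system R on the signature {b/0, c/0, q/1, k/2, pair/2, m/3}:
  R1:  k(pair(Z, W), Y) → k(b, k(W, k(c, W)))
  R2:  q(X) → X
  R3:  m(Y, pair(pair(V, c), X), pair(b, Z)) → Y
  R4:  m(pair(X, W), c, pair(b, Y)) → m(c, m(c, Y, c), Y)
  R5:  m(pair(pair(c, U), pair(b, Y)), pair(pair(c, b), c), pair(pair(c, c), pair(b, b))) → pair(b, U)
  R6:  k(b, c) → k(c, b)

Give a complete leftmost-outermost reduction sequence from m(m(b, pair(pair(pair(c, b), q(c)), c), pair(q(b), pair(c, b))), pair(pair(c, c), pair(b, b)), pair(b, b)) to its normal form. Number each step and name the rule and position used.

1. m(m(b, pair(pair(pair(c, b), q(c)), c), pair(q(b), pair(c, b))), pair(pair(c, c), pair(b, b)), pair(b, b))  →  m(b, pair(pair(pair(c, b), q(c)), c), pair(q(b), pair(c, b)))   [R3 at ε]
2. m(b, pair(pair(pair(c, b), q(c)), c), pair(q(b), pair(c, b)))  →  m(b, pair(pair(pair(c, b), c), c), pair(q(b), pair(c, b)))   [R2 at 2.1.2]
3. m(b, pair(pair(pair(c, b), c), c), pair(q(b), pair(c, b)))  →  m(b, pair(pair(pair(c, b), c), c), pair(b, pair(c, b)))   [R2 at 3.1]
4. m(b, pair(pair(pair(c, b), c), c), pair(b, pair(c, b)))  →  b   [R3 at ε]

b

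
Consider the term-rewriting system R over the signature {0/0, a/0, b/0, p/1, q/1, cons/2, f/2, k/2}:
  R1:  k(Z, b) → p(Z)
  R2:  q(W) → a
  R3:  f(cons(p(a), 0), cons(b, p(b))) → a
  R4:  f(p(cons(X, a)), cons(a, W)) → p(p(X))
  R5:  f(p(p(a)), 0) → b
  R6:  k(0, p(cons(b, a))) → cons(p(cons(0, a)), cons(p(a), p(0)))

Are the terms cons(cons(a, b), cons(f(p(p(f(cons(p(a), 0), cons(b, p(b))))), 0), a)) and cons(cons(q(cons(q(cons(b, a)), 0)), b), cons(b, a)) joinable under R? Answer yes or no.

Reduce t₁ = cons(cons(a, b), cons(f(p(p(f(cons(p(a), 0), cons(b, p(b))))), 0), a)):
1. cons(cons(a, b), cons(f(p(p(f(cons(p(a), 0), cons(b, p(b))))), 0), a))  →  cons(cons(a, b), cons(f(p(p(a)), 0), a))   [R3 at 2.1.1.1.1]
2. cons(cons(a, b), cons(f(p(p(a)), 0), a))  →  cons(cons(a, b), cons(b, a))   [R5 at 2.1]

Reduce t₂ = cons(cons(q(cons(q(cons(b, a)), 0)), b), cons(b, a)):
1. cons(cons(q(cons(q(cons(b, a)), 0)), b), cons(b, a))  →  cons(cons(a, b), cons(b, a))   [R2 at 1.1]

yes — NF(t₁) = cons(cons(a, b), cons(b, a)), NF(t₂) = cons(cons(a, b), cons(b, a))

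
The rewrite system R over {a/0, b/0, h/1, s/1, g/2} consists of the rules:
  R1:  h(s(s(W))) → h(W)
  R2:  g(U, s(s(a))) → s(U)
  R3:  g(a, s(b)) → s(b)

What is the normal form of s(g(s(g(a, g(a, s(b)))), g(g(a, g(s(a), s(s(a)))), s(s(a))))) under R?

s(s(s(s(b))))

1. s(g(s(g(a, g(a, s(b)))), g(g(a, g(s(a), s(s(a)))), s(s(a)))))  →  s(g(s(g(a, s(b))), g(g(a, g(s(a), s(s(a)))), s(s(a)))))   [R3 at 1.1.1.2]
2. s(g(s(g(a, s(b))), g(g(a, g(s(a), s(s(a)))), s(s(a)))))  →  s(g(s(s(b)), g(g(a, g(s(a), s(s(a)))), s(s(a)))))   [R3 at 1.1.1]
3. s(g(s(s(b)), g(g(a, g(s(a), s(s(a)))), s(s(a)))))  →  s(g(s(s(b)), s(g(a, g(s(a), s(s(a)))))))   [R2 at 1.2]
4. s(g(s(s(b)), s(g(a, g(s(a), s(s(a)))))))  →  s(g(s(s(b)), s(g(a, s(s(a))))))   [R2 at 1.2.1.2]
5. s(g(s(s(b)), s(g(a, s(s(a))))))  →  s(g(s(s(b)), s(s(a))))   [R2 at 1.2.1]
6. s(g(s(s(b)), s(s(a))))  →  s(s(s(s(b))))   [R2 at 1]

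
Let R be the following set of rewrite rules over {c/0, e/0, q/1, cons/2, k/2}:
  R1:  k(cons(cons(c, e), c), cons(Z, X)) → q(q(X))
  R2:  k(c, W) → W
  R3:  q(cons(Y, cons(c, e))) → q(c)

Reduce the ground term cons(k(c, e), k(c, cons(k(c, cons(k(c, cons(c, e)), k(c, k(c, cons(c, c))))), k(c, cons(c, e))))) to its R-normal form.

cons(e, cons(cons(cons(c, e), cons(c, c)), cons(c, e)))

1. cons(k(c, e), k(c, cons(k(c, cons(k(c, cons(c, e)), k(c, k(c, cons(c, c))))), k(c, cons(c, e)))))  →  cons(e, k(c, cons(k(c, cons(k(c, cons(c, e)), k(c, k(c, cons(c, c))))), k(c, cons(c, e)))))   [R2 at 1]
2. cons(e, k(c, cons(k(c, cons(k(c, cons(c, e)), k(c, k(c, cons(c, c))))), k(c, cons(c, e)))))  →  cons(e, cons(k(c, cons(k(c, cons(c, e)), k(c, k(c, cons(c, c))))), k(c, cons(c, e))))   [R2 at 2]
3. cons(e, cons(k(c, cons(k(c, cons(c, e)), k(c, k(c, cons(c, c))))), k(c, cons(c, e))))  →  cons(e, cons(cons(k(c, cons(c, e)), k(c, k(c, cons(c, c)))), k(c, cons(c, e))))   [R2 at 2.1]
4. cons(e, cons(cons(k(c, cons(c, e)), k(c, k(c, cons(c, c)))), k(c, cons(c, e))))  →  cons(e, cons(cons(cons(c, e), k(c, k(c, cons(c, c)))), k(c, cons(c, e))))   [R2 at 2.1.1]
5. cons(e, cons(cons(cons(c, e), k(c, k(c, cons(c, c)))), k(c, cons(c, e))))  →  cons(e, cons(cons(cons(c, e), k(c, cons(c, c))), k(c, cons(c, e))))   [R2 at 2.1.2]
6. cons(e, cons(cons(cons(c, e), k(c, cons(c, c))), k(c, cons(c, e))))  →  cons(e, cons(cons(cons(c, e), cons(c, c)), k(c, cons(c, e))))   [R2 at 2.1.2]
7. cons(e, cons(cons(cons(c, e), cons(c, c)), k(c, cons(c, e))))  →  cons(e, cons(cons(cons(c, e), cons(c, c)), cons(c, e)))   [R2 at 2.2]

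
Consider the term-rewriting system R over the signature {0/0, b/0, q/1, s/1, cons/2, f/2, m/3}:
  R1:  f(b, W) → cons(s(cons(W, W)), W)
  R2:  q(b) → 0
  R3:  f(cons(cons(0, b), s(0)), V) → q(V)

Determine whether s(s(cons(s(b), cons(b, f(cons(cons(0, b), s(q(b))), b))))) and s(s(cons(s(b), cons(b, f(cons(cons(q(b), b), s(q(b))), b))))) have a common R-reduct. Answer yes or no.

Reduce t₁ = s(s(cons(s(b), cons(b, f(cons(cons(0, b), s(q(b))), b))))):
1. s(s(cons(s(b), cons(b, f(cons(cons(0, b), s(q(b))), b)))))  →  s(s(cons(s(b), cons(b, f(cons(cons(0, b), s(0)), b)))))   [R2 at 1.1.2.2.1.2.1]
2. s(s(cons(s(b), cons(b, f(cons(cons(0, b), s(0)), b)))))  →  s(s(cons(s(b), cons(b, q(b)))))   [R3 at 1.1.2.2]
3. s(s(cons(s(b), cons(b, q(b)))))  →  s(s(cons(s(b), cons(b, 0))))   [R2 at 1.1.2.2]

Reduce t₂ = s(s(cons(s(b), cons(b, f(cons(cons(q(b), b), s(q(b))), b))))):
1. s(s(cons(s(b), cons(b, f(cons(cons(q(b), b), s(q(b))), b)))))  →  s(s(cons(s(b), cons(b, f(cons(cons(0, b), s(q(b))), b)))))   [R2 at 1.1.2.2.1.1.1]
2. s(s(cons(s(b), cons(b, f(cons(cons(0, b), s(q(b))), b)))))  →  s(s(cons(s(b), cons(b, f(cons(cons(0, b), s(0)), b)))))   [R2 at 1.1.2.2.1.2.1]
3. s(s(cons(s(b), cons(b, f(cons(cons(0, b), s(0)), b)))))  →  s(s(cons(s(b), cons(b, q(b)))))   [R3 at 1.1.2.2]
4. s(s(cons(s(b), cons(b, q(b)))))  →  s(s(cons(s(b), cons(b, 0))))   [R2 at 1.1.2.2]

yes — NF(t₁) = s(s(cons(s(b), cons(b, 0)))), NF(t₂) = s(s(cons(s(b), cons(b, 0))))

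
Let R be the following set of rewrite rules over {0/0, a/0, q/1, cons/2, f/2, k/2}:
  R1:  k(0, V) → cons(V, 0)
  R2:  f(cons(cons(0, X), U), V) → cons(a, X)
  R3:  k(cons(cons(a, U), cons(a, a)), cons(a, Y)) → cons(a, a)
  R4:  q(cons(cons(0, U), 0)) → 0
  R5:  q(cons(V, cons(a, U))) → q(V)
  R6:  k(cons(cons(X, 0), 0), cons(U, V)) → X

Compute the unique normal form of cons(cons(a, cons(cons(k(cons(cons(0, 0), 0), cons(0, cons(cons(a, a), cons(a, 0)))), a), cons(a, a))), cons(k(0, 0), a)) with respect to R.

cons(cons(a, cons(cons(0, a), cons(a, a))), cons(cons(0, 0), a))

1. cons(cons(a, cons(cons(k(cons(cons(0, 0), 0), cons(0, cons(cons(a, a), cons(a, 0)))), a), cons(a, a))), cons(k(0, 0), a))  →  cons(cons(a, cons(cons(0, a), cons(a, a))), cons(k(0, 0), a))   [R6 at 1.2.1.1]
2. cons(cons(a, cons(cons(0, a), cons(a, a))), cons(k(0, 0), a))  →  cons(cons(a, cons(cons(0, a), cons(a, a))), cons(cons(0, 0), a))   [R1 at 2.1]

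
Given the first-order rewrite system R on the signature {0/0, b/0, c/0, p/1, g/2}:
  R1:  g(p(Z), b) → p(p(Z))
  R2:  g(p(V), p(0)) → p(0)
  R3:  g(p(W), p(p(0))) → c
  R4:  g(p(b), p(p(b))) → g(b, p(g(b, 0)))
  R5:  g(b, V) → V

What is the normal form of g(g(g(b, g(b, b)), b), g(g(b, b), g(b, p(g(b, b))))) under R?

p(b)

1. g(g(g(b, g(b, b)), b), g(g(b, b), g(b, p(g(b, b)))))  →  g(g(g(b, b), b), g(g(b, b), g(b, p(g(b, b)))))   [R5 at 1.1]
2. g(g(g(b, b), b), g(g(b, b), g(b, p(g(b, b)))))  →  g(g(b, b), g(g(b, b), g(b, p(g(b, b)))))   [R5 at 1.1]
3. g(g(b, b), g(g(b, b), g(b, p(g(b, b)))))  →  g(b, g(g(b, b), g(b, p(g(b, b)))))   [R5 at 1]
4. g(b, g(g(b, b), g(b, p(g(b, b)))))  →  g(g(b, b), g(b, p(g(b, b))))   [R5 at ε]
5. g(g(b, b), g(b, p(g(b, b))))  →  g(b, g(b, p(g(b, b))))   [R5 at 1]
6. g(b, g(b, p(g(b, b))))  →  g(b, p(g(b, b)))   [R5 at ε]
7. g(b, p(g(b, b)))  →  p(g(b, b))   [R5 at ε]
8. p(g(b, b))  →  p(b)   [R5 at 1]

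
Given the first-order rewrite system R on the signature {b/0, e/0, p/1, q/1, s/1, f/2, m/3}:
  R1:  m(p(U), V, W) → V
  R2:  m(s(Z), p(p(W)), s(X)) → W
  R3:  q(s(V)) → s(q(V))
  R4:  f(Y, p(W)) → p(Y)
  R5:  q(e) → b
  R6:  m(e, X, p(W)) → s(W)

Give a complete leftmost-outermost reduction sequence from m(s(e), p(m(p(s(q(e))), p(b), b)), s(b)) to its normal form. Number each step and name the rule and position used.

b

1. m(s(e), p(m(p(s(q(e))), p(b), b)), s(b))  →  m(s(e), p(p(b)), s(b))   [R1 at 2.1]
2. m(s(e), p(p(b)), s(b))  →  b   [R2 at ε]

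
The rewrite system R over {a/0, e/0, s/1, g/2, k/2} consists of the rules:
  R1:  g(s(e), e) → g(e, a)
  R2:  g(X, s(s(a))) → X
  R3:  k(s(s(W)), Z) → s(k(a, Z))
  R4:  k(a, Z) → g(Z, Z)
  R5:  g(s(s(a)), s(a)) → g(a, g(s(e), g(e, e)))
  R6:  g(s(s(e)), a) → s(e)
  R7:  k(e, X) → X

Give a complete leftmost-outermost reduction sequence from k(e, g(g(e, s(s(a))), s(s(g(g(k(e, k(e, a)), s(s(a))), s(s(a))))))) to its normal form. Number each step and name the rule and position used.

e

1. k(e, g(g(e, s(s(a))), s(s(g(g(k(e, k(e, a)), s(s(a))), s(s(a)))))))  →  g(g(e, s(s(a))), s(s(g(g(k(e, k(e, a)), s(s(a))), s(s(a))))))   [R7 at ε]
2. g(g(e, s(s(a))), s(s(g(g(k(e, k(e, a)), s(s(a))), s(s(a))))))  →  g(e, s(s(g(g(k(e, k(e, a)), s(s(a))), s(s(a))))))   [R2 at 1]
3. g(e, s(s(g(g(k(e, k(e, a)), s(s(a))), s(s(a))))))  →  g(e, s(s(g(k(e, k(e, a)), s(s(a))))))   [R2 at 2.1.1]
4. g(e, s(s(g(k(e, k(e, a)), s(s(a))))))  →  g(e, s(s(k(e, k(e, a)))))   [R2 at 2.1.1]
5. g(e, s(s(k(e, k(e, a)))))  →  g(e, s(s(k(e, a))))   [R7 at 2.1.1]
6. g(e, s(s(k(e, a))))  →  g(e, s(s(a)))   [R7 at 2.1.1]
7. g(e, s(s(a)))  →  e   [R2 at ε]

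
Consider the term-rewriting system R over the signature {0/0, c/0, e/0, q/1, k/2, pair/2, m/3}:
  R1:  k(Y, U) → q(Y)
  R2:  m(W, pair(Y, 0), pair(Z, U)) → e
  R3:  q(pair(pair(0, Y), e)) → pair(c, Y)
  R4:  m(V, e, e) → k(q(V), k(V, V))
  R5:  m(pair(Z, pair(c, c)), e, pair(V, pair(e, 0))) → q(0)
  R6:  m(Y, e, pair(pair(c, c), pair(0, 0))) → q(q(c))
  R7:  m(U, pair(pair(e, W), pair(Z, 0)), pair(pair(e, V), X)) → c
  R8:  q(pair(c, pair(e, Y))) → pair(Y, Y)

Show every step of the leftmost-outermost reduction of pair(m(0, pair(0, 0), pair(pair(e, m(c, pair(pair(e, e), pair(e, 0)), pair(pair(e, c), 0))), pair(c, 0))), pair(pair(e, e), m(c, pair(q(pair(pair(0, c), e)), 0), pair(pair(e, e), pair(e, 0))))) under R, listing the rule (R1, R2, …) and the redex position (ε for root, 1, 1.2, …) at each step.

1. pair(m(0, pair(0, 0), pair(pair(e, m(c, pair(pair(e, e), pair(e, 0)), pair(pair(e, c), 0))), pair(c, 0))), pair(pair(e, e), m(c, pair(q(pair(pair(0, c), e)), 0), pair(pair(e, e), pair(e, 0)))))  →  pair(e, pair(pair(e, e), m(c, pair(q(pair(pair(0, c), e)), 0), pair(pair(e, e), pair(e, 0)))))   [R2 at 1]
2. pair(e, pair(pair(e, e), m(c, pair(q(pair(pair(0, c), e)), 0), pair(pair(e, e), pair(e, 0)))))  →  pair(e, pair(pair(e, e), e))   [R2 at 2.2]

pair(e, pair(pair(e, e), e))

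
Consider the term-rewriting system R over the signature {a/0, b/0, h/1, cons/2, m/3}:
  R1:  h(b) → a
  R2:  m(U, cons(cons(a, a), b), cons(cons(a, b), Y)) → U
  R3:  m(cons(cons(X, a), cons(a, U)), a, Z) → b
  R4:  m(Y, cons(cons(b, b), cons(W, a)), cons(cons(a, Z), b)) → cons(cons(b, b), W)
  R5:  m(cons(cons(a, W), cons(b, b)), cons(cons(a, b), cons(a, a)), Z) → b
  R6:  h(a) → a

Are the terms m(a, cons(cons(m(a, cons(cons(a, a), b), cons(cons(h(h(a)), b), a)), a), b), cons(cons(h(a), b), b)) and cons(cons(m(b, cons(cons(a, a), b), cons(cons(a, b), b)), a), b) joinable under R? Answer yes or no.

no — NF(t₁) = a, NF(t₂) = cons(cons(b, a), b)

Reduce t₁ = m(a, cons(cons(m(a, cons(cons(a, a), b), cons(cons(h(h(a)), b), a)), a), b), cons(cons(h(a), b), b)):
1. m(a, cons(cons(m(a, cons(cons(a, a), b), cons(cons(h(h(a)), b), a)), a), b), cons(cons(h(a), b), b))  →  m(a, cons(cons(m(a, cons(cons(a, a), b), cons(cons(h(a), b), a)), a), b), cons(cons(h(a), b), b))   [R6 at 2.1.1.3.1.1.1]
2. m(a, cons(cons(m(a, cons(cons(a, a), b), cons(cons(h(a), b), a)), a), b), cons(cons(h(a), b), b))  →  m(a, cons(cons(m(a, cons(cons(a, a), b), cons(cons(a, b), a)), a), b), cons(cons(h(a), b), b))   [R6 at 2.1.1.3.1.1]
3. m(a, cons(cons(m(a, cons(cons(a, a), b), cons(cons(a, b), a)), a), b), cons(cons(h(a), b), b))  →  m(a, cons(cons(a, a), b), cons(cons(h(a), b), b))   [R2 at 2.1.1]
4. m(a, cons(cons(a, a), b), cons(cons(h(a), b), b))  →  m(a, cons(cons(a, a), b), cons(cons(a, b), b))   [R6 at 3.1.1]
5. m(a, cons(cons(a, a), b), cons(cons(a, b), b))  →  a   [R2 at ε]

Reduce t₂ = cons(cons(m(b, cons(cons(a, a), b), cons(cons(a, b), b)), a), b):
1. cons(cons(m(b, cons(cons(a, a), b), cons(cons(a, b), b)), a), b)  →  cons(cons(b, a), b)   [R2 at 1.1]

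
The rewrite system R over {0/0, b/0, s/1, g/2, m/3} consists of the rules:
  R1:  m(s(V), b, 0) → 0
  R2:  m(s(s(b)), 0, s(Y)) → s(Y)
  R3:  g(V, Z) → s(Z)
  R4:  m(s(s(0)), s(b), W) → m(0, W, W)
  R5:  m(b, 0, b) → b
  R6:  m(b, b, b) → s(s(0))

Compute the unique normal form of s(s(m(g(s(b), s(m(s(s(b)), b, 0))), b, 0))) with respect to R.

1. s(s(m(g(s(b), s(m(s(s(b)), b, 0))), b, 0)))  →  s(s(m(s(s(m(s(s(b)), b, 0))), b, 0)))   [R3 at 1.1.1]
2. s(s(m(s(s(m(s(s(b)), b, 0))), b, 0)))  →  s(s(0))   [R1 at 1.1]

s(s(0))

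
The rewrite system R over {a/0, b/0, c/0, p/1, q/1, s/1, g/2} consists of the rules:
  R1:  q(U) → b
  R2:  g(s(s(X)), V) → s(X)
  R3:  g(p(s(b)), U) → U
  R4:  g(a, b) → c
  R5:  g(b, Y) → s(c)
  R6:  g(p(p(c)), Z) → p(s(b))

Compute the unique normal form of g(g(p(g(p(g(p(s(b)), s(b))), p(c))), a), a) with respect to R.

a

1. g(g(p(g(p(g(p(s(b)), s(b))), p(c))), a), a)  →  g(g(p(g(p(s(b)), p(c))), a), a)   [R3 at 1.1.1.1.1]
2. g(g(p(g(p(s(b)), p(c))), a), a)  →  g(g(p(p(c)), a), a)   [R3 at 1.1.1]
3. g(g(p(p(c)), a), a)  →  g(p(s(b)), a)   [R6 at 1]
4. g(p(s(b)), a)  →  a   [R3 at ε]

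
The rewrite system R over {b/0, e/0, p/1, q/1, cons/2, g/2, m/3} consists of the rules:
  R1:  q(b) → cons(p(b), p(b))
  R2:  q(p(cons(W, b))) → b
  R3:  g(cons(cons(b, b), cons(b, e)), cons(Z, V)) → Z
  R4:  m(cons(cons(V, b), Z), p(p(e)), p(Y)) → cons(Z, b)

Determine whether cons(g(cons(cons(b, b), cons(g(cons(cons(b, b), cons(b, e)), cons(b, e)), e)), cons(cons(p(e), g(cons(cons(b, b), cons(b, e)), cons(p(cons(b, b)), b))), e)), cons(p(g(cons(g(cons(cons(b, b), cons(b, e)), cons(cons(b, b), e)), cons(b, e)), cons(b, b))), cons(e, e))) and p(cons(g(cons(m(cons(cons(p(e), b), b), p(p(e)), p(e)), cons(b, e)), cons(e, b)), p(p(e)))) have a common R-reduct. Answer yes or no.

Reduce t₁ = cons(g(cons(cons(b, b), cons(g(cons(cons(b, b), cons(b, e)), cons(b, e)), e)), cons(cons(p(e), g(cons(cons(b, b), cons(b, e)), cons(p(cons(b, b)), b))), e)), cons(p(g(cons(g(cons(cons(b, b), cons(b, e)), cons(cons(b, b), e)), cons(b, e)), cons(b, b))), cons(e, e))):
1. cons(g(cons(cons(b, b), cons(g(cons(cons(b, b), cons(b, e)), cons(b, e)), e)), cons(cons(p(e), g(cons(cons(b, b), cons(b, e)), cons(p(cons(b, b)), b))), e)), cons(p(g(cons(g(cons(cons(b, b), cons(b, e)), cons(cons(b, b), e)), cons(b, e)), cons(b, b))), cons(e, e)))  →  cons(g(cons(cons(b, b), cons(b, e)), cons(cons(p(e), g(cons(cons(b, b), cons(b, e)), cons(p(cons(b, b)), b))), e)), cons(p(g(cons(g(cons(cons(b, b), cons(b, e)), cons(cons(b, b), e)), cons(b, e)), cons(b, b))), cons(e, e)))   [R3 at 1.1.2.1]
2. cons(g(cons(cons(b, b), cons(b, e)), cons(cons(p(e), g(cons(cons(b, b), cons(b, e)), cons(p(cons(b, b)), b))), e)), cons(p(g(cons(g(cons(cons(b, b), cons(b, e)), cons(cons(b, b), e)), cons(b, e)), cons(b, b))), cons(e, e)))  →  cons(cons(p(e), g(cons(cons(b, b), cons(b, e)), cons(p(cons(b, b)), b))), cons(p(g(cons(g(cons(cons(b, b), cons(b, e)), cons(cons(b, b), e)), cons(b, e)), cons(b, b))), cons(e, e)))   [R3 at 1]
3. cons(cons(p(e), g(cons(cons(b, b), cons(b, e)), cons(p(cons(b, b)), b))), cons(p(g(cons(g(cons(cons(b, b), cons(b, e)), cons(cons(b, b), e)), cons(b, e)), cons(b, b))), cons(e, e)))  →  cons(cons(p(e), p(cons(b, b))), cons(p(g(cons(g(cons(cons(b, b), cons(b, e)), cons(cons(b, b), e)), cons(b, e)), cons(b, b))), cons(e, e)))   [R3 at 1.2]
4. cons(cons(p(e), p(cons(b, b))), cons(p(g(cons(g(cons(cons(b, b), cons(b, e)), cons(cons(b, b), e)), cons(b, e)), cons(b, b))), cons(e, e)))  →  cons(cons(p(e), p(cons(b, b))), cons(p(g(cons(cons(b, b), cons(b, e)), cons(b, b))), cons(e, e)))   [R3 at 2.1.1.1.1]
5. cons(cons(p(e), p(cons(b, b))), cons(p(g(cons(cons(b, b), cons(b, e)), cons(b, b))), cons(e, e)))  →  cons(cons(p(e), p(cons(b, b))), cons(p(b), cons(e, e)))   [R3 at 2.1.1]

Reduce t₂ = p(cons(g(cons(m(cons(cons(p(e), b), b), p(p(e)), p(e)), cons(b, e)), cons(e, b)), p(p(e)))):
1. p(cons(g(cons(m(cons(cons(p(e), b), b), p(p(e)), p(e)), cons(b, e)), cons(e, b)), p(p(e))))  →  p(cons(g(cons(cons(b, b), cons(b, e)), cons(e, b)), p(p(e))))   [R4 at 1.1.1.1]
2. p(cons(g(cons(cons(b, b), cons(b, e)), cons(e, b)), p(p(e))))  →  p(cons(e, p(p(e))))   [R3 at 1.1]

no — NF(t₁) = cons(cons(p(e), p(cons(b, b))), cons(p(b), cons(e, e))), NF(t₂) = p(cons(e, p(p(e))))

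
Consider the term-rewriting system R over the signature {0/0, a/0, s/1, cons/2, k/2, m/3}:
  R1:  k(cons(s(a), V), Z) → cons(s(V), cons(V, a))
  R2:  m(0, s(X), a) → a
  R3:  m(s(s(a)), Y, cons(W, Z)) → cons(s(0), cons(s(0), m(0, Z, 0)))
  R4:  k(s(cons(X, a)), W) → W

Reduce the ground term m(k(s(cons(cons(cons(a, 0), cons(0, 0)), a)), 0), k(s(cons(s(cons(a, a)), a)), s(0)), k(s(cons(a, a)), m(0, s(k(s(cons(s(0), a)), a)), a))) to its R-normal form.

1. m(k(s(cons(cons(cons(a, 0), cons(0, 0)), a)), 0), k(s(cons(s(cons(a, a)), a)), s(0)), k(s(cons(a, a)), m(0, s(k(s(cons(s(0), a)), a)), a)))  →  m(0, k(s(cons(s(cons(a, a)), a)), s(0)), k(s(cons(a, a)), m(0, s(k(s(cons(s(0), a)), a)), a)))   [R4 at 1]
2. m(0, k(s(cons(s(cons(a, a)), a)), s(0)), k(s(cons(a, a)), m(0, s(k(s(cons(s(0), a)), a)), a)))  →  m(0, s(0), k(s(cons(a, a)), m(0, s(k(s(cons(s(0), a)), a)), a)))   [R4 at 2]
3. m(0, s(0), k(s(cons(a, a)), m(0, s(k(s(cons(s(0), a)), a)), a)))  →  m(0, s(0), m(0, s(k(s(cons(s(0), a)), a)), a))   [R4 at 3]
4. m(0, s(0), m(0, s(k(s(cons(s(0), a)), a)), a))  →  m(0, s(0), a)   [R2 at 3]
5. m(0, s(0), a)  →  a   [R2 at ε]

a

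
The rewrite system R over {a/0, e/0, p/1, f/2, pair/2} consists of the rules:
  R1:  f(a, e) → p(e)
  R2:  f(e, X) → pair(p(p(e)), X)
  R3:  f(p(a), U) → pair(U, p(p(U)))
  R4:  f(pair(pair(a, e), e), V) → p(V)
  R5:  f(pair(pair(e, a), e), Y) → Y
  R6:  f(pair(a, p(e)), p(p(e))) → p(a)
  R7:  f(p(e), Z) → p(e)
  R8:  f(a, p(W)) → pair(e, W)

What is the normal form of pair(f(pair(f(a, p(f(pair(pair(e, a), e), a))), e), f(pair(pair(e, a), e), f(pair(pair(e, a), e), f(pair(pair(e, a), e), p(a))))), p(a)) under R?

pair(p(a), p(a))

1. pair(f(pair(f(a, p(f(pair(pair(e, a), e), a))), e), f(pair(pair(e, a), e), f(pair(pair(e, a), e), f(pair(pair(e, a), e), p(a))))), p(a))  →  pair(f(pair(pair(e, f(pair(pair(e, a), e), a)), e), f(pair(pair(e, a), e), f(pair(pair(e, a), e), f(pair(pair(e, a), e), p(a))))), p(a))   [R8 at 1.1.1]
2. pair(f(pair(pair(e, f(pair(pair(e, a), e), a)), e), f(pair(pair(e, a), e), f(pair(pair(e, a), e), f(pair(pair(e, a), e), p(a))))), p(a))  →  pair(f(pair(pair(e, a), e), f(pair(pair(e, a), e), f(pair(pair(e, a), e), f(pair(pair(e, a), e), p(a))))), p(a))   [R5 at 1.1.1.2]
3. pair(f(pair(pair(e, a), e), f(pair(pair(e, a), e), f(pair(pair(e, a), e), f(pair(pair(e, a), e), p(a))))), p(a))  →  pair(f(pair(pair(e, a), e), f(pair(pair(e, a), e), f(pair(pair(e, a), e), p(a)))), p(a))   [R5 at 1]
4. pair(f(pair(pair(e, a), e), f(pair(pair(e, a), e), f(pair(pair(e, a), e), p(a)))), p(a))  →  pair(f(pair(pair(e, a), e), f(pair(pair(e, a), e), p(a))), p(a))   [R5 at 1]
5. pair(f(pair(pair(e, a), e), f(pair(pair(e, a), e), p(a))), p(a))  →  pair(f(pair(pair(e, a), e), p(a)), p(a))   [R5 at 1]
6. pair(f(pair(pair(e, a), e), p(a)), p(a))  →  pair(p(a), p(a))   [R5 at 1]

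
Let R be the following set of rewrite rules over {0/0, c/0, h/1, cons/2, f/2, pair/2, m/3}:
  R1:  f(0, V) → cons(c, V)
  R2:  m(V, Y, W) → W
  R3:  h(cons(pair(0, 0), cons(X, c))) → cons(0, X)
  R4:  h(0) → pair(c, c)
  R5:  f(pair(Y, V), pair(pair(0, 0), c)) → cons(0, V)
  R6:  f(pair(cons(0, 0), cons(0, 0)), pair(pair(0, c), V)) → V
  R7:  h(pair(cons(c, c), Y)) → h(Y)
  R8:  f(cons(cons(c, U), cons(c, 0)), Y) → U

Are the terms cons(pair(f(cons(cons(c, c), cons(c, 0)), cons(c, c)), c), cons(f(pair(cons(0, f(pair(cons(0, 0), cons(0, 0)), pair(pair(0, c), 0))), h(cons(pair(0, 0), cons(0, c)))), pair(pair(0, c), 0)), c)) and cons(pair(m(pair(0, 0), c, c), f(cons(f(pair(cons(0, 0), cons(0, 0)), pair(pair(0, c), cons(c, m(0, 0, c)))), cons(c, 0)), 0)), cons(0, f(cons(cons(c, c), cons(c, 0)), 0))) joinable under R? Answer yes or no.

yes — NF(t₁) = cons(pair(c, c), cons(0, c)), NF(t₂) = cons(pair(c, c), cons(0, c))

Reduce t₁ = cons(pair(f(cons(cons(c, c), cons(c, 0)), cons(c, c)), c), cons(f(pair(cons(0, f(pair(cons(0, 0), cons(0, 0)), pair(pair(0, c), 0))), h(cons(pair(0, 0), cons(0, c)))), pair(pair(0, c), 0)), c)):
1. cons(pair(f(cons(cons(c, c), cons(c, 0)), cons(c, c)), c), cons(f(pair(cons(0, f(pair(cons(0, 0), cons(0, 0)), pair(pair(0, c), 0))), h(cons(pair(0, 0), cons(0, c)))), pair(pair(0, c), 0)), c))  →  cons(pair(c, c), cons(f(pair(cons(0, f(pair(cons(0, 0), cons(0, 0)), pair(pair(0, c), 0))), h(cons(pair(0, 0), cons(0, c)))), pair(pair(0, c), 0)), c))   [R8 at 1.1]
2. cons(pair(c, c), cons(f(pair(cons(0, f(pair(cons(0, 0), cons(0, 0)), pair(pair(0, c), 0))), h(cons(pair(0, 0), cons(0, c)))), pair(pair(0, c), 0)), c))  →  cons(pair(c, c), cons(f(pair(cons(0, 0), h(cons(pair(0, 0), cons(0, c)))), pair(pair(0, c), 0)), c))   [R6 at 2.1.1.1.2]
3. cons(pair(c, c), cons(f(pair(cons(0, 0), h(cons(pair(0, 0), cons(0, c)))), pair(pair(0, c), 0)), c))  →  cons(pair(c, c), cons(f(pair(cons(0, 0), cons(0, 0)), pair(pair(0, c), 0)), c))   [R3 at 2.1.1.2]
4. cons(pair(c, c), cons(f(pair(cons(0, 0), cons(0, 0)), pair(pair(0, c), 0)), c))  →  cons(pair(c, c), cons(0, c))   [R6 at 2.1]

Reduce t₂ = cons(pair(m(pair(0, 0), c, c), f(cons(f(pair(cons(0, 0), cons(0, 0)), pair(pair(0, c), cons(c, m(0, 0, c)))), cons(c, 0)), 0)), cons(0, f(cons(cons(c, c), cons(c, 0)), 0))):
1. cons(pair(m(pair(0, 0), c, c), f(cons(f(pair(cons(0, 0), cons(0, 0)), pair(pair(0, c), cons(c, m(0, 0, c)))), cons(c, 0)), 0)), cons(0, f(cons(cons(c, c), cons(c, 0)), 0)))  →  cons(pair(c, f(cons(f(pair(cons(0, 0), cons(0, 0)), pair(pair(0, c), cons(c, m(0, 0, c)))), cons(c, 0)), 0)), cons(0, f(cons(cons(c, c), cons(c, 0)), 0)))   [R2 at 1.1]
2. cons(pair(c, f(cons(f(pair(cons(0, 0), cons(0, 0)), pair(pair(0, c), cons(c, m(0, 0, c)))), cons(c, 0)), 0)), cons(0, f(cons(cons(c, c), cons(c, 0)), 0)))  →  cons(pair(c, f(cons(cons(c, m(0, 0, c)), cons(c, 0)), 0)), cons(0, f(cons(cons(c, c), cons(c, 0)), 0)))   [R6 at 1.2.1.1]
3. cons(pair(c, f(cons(cons(c, m(0, 0, c)), cons(c, 0)), 0)), cons(0, f(cons(cons(c, c), cons(c, 0)), 0)))  →  cons(pair(c, m(0, 0, c)), cons(0, f(cons(cons(c, c), cons(c, 0)), 0)))   [R8 at 1.2]
4. cons(pair(c, m(0, 0, c)), cons(0, f(cons(cons(c, c), cons(c, 0)), 0)))  →  cons(pair(c, c), cons(0, f(cons(cons(c, c), cons(c, 0)), 0)))   [R2 at 1.2]
5. cons(pair(c, c), cons(0, f(cons(cons(c, c), cons(c, 0)), 0)))  →  cons(pair(c, c), cons(0, c))   [R8 at 2.2]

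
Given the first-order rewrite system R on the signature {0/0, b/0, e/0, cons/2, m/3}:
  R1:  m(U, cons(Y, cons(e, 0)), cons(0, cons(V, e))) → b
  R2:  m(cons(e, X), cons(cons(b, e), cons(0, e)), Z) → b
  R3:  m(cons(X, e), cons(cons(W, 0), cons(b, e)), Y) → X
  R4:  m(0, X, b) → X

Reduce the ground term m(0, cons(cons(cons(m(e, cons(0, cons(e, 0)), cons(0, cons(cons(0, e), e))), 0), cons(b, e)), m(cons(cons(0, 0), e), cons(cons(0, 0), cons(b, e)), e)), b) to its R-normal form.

1. m(0, cons(cons(cons(m(e, cons(0, cons(e, 0)), cons(0, cons(cons(0, e), e))), 0), cons(b, e)), m(cons(cons(0, 0), e), cons(cons(0, 0), cons(b, e)), e)), b)  →  cons(cons(cons(m(e, cons(0, cons(e, 0)), cons(0, cons(cons(0, e), e))), 0), cons(b, e)), m(cons(cons(0, 0), e), cons(cons(0, 0), cons(b, e)), e))   [R4 at ε]
2. cons(cons(cons(m(e, cons(0, cons(e, 0)), cons(0, cons(cons(0, e), e))), 0), cons(b, e)), m(cons(cons(0, 0), e), cons(cons(0, 0), cons(b, e)), e))  →  cons(cons(cons(b, 0), cons(b, e)), m(cons(cons(0, 0), e), cons(cons(0, 0), cons(b, e)), e))   [R1 at 1.1.1]
3. cons(cons(cons(b, 0), cons(b, e)), m(cons(cons(0, 0), e), cons(cons(0, 0), cons(b, e)), e))  →  cons(cons(cons(b, 0), cons(b, e)), cons(0, 0))   [R3 at 2]

cons(cons(cons(b, 0), cons(b, e)), cons(0, 0))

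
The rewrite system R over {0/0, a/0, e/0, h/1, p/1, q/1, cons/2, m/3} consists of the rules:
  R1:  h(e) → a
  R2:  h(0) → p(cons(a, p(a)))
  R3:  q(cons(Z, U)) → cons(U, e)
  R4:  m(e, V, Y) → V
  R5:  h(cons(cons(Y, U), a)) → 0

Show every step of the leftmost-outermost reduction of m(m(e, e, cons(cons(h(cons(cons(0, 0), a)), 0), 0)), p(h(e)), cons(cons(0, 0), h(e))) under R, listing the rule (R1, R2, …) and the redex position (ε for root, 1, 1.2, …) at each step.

p(a)

1. m(m(e, e, cons(cons(h(cons(cons(0, 0), a)), 0), 0)), p(h(e)), cons(cons(0, 0), h(e)))  →  m(e, p(h(e)), cons(cons(0, 0), h(e)))   [R4 at 1]
2. m(e, p(h(e)), cons(cons(0, 0), h(e)))  →  p(h(e))   [R4 at ε]
3. p(h(e))  →  p(a)   [R1 at 1]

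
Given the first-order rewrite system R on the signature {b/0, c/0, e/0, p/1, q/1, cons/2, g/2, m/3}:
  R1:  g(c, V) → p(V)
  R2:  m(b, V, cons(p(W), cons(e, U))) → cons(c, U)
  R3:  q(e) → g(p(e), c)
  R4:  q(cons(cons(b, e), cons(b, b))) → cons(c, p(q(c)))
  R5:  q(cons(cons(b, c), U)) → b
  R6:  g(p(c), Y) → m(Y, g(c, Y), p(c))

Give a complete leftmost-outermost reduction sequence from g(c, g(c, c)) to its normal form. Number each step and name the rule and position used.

p(p(c))

1. g(c, g(c, c))  →  p(g(c, c))   [R1 at ε]
2. p(g(c, c))  →  p(p(c))   [R1 at 1]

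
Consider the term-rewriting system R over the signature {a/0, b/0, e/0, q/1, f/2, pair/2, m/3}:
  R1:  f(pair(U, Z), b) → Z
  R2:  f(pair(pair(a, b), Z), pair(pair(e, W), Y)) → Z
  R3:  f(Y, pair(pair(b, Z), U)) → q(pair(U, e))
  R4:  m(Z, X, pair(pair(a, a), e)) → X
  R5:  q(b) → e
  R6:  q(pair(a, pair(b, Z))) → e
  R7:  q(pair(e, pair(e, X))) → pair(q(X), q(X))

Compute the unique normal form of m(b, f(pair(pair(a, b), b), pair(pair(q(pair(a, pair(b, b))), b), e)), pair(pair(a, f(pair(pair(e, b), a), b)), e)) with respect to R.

1. m(b, f(pair(pair(a, b), b), pair(pair(q(pair(a, pair(b, b))), b), e)), pair(pair(a, f(pair(pair(e, b), a), b)), e))  →  m(b, f(pair(pair(a, b), b), pair(pair(e, b), e)), pair(pair(a, f(pair(pair(e, b), a), b)), e))   [R6 at 2.2.1.1]
2. m(b, f(pair(pair(a, b), b), pair(pair(e, b), e)), pair(pair(a, f(pair(pair(e, b), a), b)), e))  →  m(b, b, pair(pair(a, f(pair(pair(e, b), a), b)), e))   [R2 at 2]
3. m(b, b, pair(pair(a, f(pair(pair(e, b), a), b)), e))  →  m(b, b, pair(pair(a, a), e))   [R1 at 3.1.2]
4. m(b, b, pair(pair(a, a), e))  →  b   [R4 at ε]

b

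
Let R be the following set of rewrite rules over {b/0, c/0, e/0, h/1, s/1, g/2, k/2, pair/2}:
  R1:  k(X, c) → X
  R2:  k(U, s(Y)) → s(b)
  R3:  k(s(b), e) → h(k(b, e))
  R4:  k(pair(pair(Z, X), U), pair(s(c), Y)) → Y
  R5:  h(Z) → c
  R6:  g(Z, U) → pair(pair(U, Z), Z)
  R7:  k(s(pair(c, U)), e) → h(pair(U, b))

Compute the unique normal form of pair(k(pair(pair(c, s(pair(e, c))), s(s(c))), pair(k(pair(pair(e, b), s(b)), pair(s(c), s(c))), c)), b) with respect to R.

1. pair(k(pair(pair(c, s(pair(e, c))), s(s(c))), pair(k(pair(pair(e, b), s(b)), pair(s(c), s(c))), c)), b)  →  pair(k(pair(pair(c, s(pair(e, c))), s(s(c))), pair(s(c), c)), b)   [R4 at 1.2.1]
2. pair(k(pair(pair(c, s(pair(e, c))), s(s(c))), pair(s(c), c)), b)  →  pair(c, b)   [R4 at 1]

pair(c, b)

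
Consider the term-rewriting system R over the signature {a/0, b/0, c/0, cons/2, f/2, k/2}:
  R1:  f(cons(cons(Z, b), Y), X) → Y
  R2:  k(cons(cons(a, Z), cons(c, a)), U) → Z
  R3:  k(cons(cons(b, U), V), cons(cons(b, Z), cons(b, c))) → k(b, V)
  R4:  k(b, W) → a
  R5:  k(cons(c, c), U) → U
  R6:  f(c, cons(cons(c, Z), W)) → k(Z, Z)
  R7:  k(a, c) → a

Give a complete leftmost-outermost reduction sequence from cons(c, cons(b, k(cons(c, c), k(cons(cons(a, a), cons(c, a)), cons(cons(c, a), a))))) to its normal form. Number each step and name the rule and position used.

cons(c, cons(b, a))

1. cons(c, cons(b, k(cons(c, c), k(cons(cons(a, a), cons(c, a)), cons(cons(c, a), a)))))  →  cons(c, cons(b, k(cons(cons(a, a), cons(c, a)), cons(cons(c, a), a))))   [R5 at 2.2]
2. cons(c, cons(b, k(cons(cons(a, a), cons(c, a)), cons(cons(c, a), a))))  →  cons(c, cons(b, a))   [R2 at 2.2]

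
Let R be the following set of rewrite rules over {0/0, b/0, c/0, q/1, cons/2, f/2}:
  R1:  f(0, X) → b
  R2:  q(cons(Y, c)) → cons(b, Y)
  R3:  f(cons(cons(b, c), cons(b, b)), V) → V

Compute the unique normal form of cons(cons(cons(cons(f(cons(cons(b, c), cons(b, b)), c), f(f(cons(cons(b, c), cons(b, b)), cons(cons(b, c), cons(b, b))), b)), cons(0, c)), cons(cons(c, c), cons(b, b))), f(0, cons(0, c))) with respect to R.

1. cons(cons(cons(cons(f(cons(cons(b, c), cons(b, b)), c), f(f(cons(cons(b, c), cons(b, b)), cons(cons(b, c), cons(b, b))), b)), cons(0, c)), cons(cons(c, c), cons(b, b))), f(0, cons(0, c)))  →  cons(cons(cons(cons(c, f(f(cons(cons(b, c), cons(b, b)), cons(cons(b, c), cons(b, b))), b)), cons(0, c)), cons(cons(c, c), cons(b, b))), f(0, cons(0, c)))   [R3 at 1.1.1.1]
2. cons(cons(cons(cons(c, f(f(cons(cons(b, c), cons(b, b)), cons(cons(b, c), cons(b, b))), b)), cons(0, c)), cons(cons(c, c), cons(b, b))), f(0, cons(0, c)))  →  cons(cons(cons(cons(c, f(cons(cons(b, c), cons(b, b)), b)), cons(0, c)), cons(cons(c, c), cons(b, b))), f(0, cons(0, c)))   [R3 at 1.1.1.2.1]
3. cons(cons(cons(cons(c, f(cons(cons(b, c), cons(b, b)), b)), cons(0, c)), cons(cons(c, c), cons(b, b))), f(0, cons(0, c)))  →  cons(cons(cons(cons(c, b), cons(0, c)), cons(cons(c, c), cons(b, b))), f(0, cons(0, c)))   [R3 at 1.1.1.2]
4. cons(cons(cons(cons(c, b), cons(0, c)), cons(cons(c, c), cons(b, b))), f(0, cons(0, c)))  →  cons(cons(cons(cons(c, b), cons(0, c)), cons(cons(c, c), cons(b, b))), b)   [R1 at 2]

cons(cons(cons(cons(c, b), cons(0, c)), cons(cons(c, c), cons(b, b))), b)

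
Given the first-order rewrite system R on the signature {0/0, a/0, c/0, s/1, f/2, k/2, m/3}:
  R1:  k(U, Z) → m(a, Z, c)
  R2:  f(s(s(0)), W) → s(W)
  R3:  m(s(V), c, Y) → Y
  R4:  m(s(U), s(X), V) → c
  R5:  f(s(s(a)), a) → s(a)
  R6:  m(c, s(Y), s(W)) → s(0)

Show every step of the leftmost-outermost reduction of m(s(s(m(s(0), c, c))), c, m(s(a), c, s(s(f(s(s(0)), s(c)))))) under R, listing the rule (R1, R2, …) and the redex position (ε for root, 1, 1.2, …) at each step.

1. m(s(s(m(s(0), c, c))), c, m(s(a), c, s(s(f(s(s(0)), s(c))))))  →  m(s(a), c, s(s(f(s(s(0)), s(c)))))   [R3 at ε]
2. m(s(a), c, s(s(f(s(s(0)), s(c)))))  →  s(s(f(s(s(0)), s(c))))   [R3 at ε]
3. s(s(f(s(s(0)), s(c))))  →  s(s(s(s(c))))   [R2 at 1.1]

s(s(s(s(c))))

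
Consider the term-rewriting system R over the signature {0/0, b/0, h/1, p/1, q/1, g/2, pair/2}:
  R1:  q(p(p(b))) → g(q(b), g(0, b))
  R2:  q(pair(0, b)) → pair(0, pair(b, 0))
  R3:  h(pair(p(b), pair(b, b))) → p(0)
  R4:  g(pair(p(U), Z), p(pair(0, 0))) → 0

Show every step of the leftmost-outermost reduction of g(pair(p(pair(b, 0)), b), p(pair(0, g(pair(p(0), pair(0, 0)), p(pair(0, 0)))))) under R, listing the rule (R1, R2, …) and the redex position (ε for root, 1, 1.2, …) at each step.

1. g(pair(p(pair(b, 0)), b), p(pair(0, g(pair(p(0), pair(0, 0)), p(pair(0, 0))))))  →  g(pair(p(pair(b, 0)), b), p(pair(0, 0)))   [R4 at 2.1.2]
2. g(pair(p(pair(b, 0)), b), p(pair(0, 0)))  →  0   [R4 at ε]

0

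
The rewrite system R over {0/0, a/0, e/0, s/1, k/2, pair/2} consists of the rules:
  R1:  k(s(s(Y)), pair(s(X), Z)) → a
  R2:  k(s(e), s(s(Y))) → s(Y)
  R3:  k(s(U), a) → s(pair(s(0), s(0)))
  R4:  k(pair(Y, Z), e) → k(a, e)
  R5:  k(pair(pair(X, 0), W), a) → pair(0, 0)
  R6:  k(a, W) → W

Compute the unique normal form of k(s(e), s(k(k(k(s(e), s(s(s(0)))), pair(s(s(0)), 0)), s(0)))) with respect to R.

1. k(s(e), s(k(k(k(s(e), s(s(s(0)))), pair(s(s(0)), 0)), s(0))))  →  k(s(e), s(k(k(s(s(0)), pair(s(s(0)), 0)), s(0))))   [R2 at 2.1.1.1]
2. k(s(e), s(k(k(s(s(0)), pair(s(s(0)), 0)), s(0))))  →  k(s(e), s(k(a, s(0))))   [R1 at 2.1.1]
3. k(s(e), s(k(a, s(0))))  →  k(s(e), s(s(0)))   [R6 at 2.1]
4. k(s(e), s(s(0)))  →  s(0)   [R2 at ε]

s(0)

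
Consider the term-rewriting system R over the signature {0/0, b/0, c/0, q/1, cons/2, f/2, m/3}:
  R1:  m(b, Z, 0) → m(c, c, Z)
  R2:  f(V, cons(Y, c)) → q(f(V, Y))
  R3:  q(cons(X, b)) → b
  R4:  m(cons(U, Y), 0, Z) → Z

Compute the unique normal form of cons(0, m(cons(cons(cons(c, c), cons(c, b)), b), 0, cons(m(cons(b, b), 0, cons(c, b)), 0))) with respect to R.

1. cons(0, m(cons(cons(cons(c, c), cons(c, b)), b), 0, cons(m(cons(b, b), 0, cons(c, b)), 0)))  →  cons(0, cons(m(cons(b, b), 0, cons(c, b)), 0))   [R4 at 2]
2. cons(0, cons(m(cons(b, b), 0, cons(c, b)), 0))  →  cons(0, cons(cons(c, b), 0))   [R4 at 2.1]

cons(0, cons(cons(c, b), 0))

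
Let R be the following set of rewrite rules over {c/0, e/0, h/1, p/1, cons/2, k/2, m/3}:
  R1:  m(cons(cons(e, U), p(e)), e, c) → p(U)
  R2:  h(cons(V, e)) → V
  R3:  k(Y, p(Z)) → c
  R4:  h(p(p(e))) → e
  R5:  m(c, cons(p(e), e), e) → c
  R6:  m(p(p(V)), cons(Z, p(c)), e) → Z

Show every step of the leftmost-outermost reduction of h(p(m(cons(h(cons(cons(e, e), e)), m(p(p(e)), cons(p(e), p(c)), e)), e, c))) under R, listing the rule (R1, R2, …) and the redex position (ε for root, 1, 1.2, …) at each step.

e

1. h(p(m(cons(h(cons(cons(e, e), e)), m(p(p(e)), cons(p(e), p(c)), e)), e, c)))  →  h(p(m(cons(cons(e, e), m(p(p(e)), cons(p(e), p(c)), e)), e, c)))   [R2 at 1.1.1.1]
2. h(p(m(cons(cons(e, e), m(p(p(e)), cons(p(e), p(c)), e)), e, c)))  →  h(p(m(cons(cons(e, e), p(e)), e, c)))   [R6 at 1.1.1.2]
3. h(p(m(cons(cons(e, e), p(e)), e, c)))  →  h(p(p(e)))   [R1 at 1.1]
4. h(p(p(e)))  →  e   [R4 at ε]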